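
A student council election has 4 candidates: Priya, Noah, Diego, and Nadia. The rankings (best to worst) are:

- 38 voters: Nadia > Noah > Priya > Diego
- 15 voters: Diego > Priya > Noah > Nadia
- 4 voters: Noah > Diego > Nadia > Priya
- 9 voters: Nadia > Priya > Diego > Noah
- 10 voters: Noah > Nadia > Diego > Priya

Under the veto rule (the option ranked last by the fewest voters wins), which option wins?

Noah

Last-place votes: Priya 14, Noah 9, Diego 38, Nadia 15.
Noah is ranked last by the fewest voters, so Noah wins.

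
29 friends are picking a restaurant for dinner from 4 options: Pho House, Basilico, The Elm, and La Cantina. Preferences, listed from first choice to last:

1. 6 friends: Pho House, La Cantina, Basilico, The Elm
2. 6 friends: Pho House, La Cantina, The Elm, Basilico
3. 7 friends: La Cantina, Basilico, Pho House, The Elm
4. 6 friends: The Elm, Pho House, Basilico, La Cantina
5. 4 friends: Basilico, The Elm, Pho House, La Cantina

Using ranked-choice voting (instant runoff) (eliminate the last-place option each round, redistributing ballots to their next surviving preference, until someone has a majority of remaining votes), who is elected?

Round 1: Pho House 12, Basilico 4, The Elm 6, La Cantina 7. Eliminate Basilico.
Round 2: Pho House 12, The Elm 10, La Cantina 7. Eliminate La Cantina.
Round 3: Pho House 19, The Elm 10. Pho House has a majority.

Pho House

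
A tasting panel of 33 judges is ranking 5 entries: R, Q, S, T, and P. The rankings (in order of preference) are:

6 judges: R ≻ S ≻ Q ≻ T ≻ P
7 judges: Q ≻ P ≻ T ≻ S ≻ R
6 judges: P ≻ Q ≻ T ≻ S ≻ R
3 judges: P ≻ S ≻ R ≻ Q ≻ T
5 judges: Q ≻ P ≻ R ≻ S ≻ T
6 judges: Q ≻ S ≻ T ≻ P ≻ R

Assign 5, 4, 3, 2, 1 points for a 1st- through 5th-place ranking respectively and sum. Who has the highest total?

R: 6·5 + 7·1 + 6·1 + 3·3 + 5·3 + 6·1 = 73
Q: 6·3 + 7·5 + 6·4 + 3·2 + 5·5 + 6·5 = 138
S: 6·4 + 7·2 + 6·2 + 3·4 + 5·2 + 6·4 = 96
T: 6·2 + 7·3 + 6·3 + 3·1 + 5·1 + 6·3 = 77
P: 6·1 + 7·4 + 6·5 + 3·5 + 5·4 + 6·2 = 111
Q has the highest Borda score (138).

Q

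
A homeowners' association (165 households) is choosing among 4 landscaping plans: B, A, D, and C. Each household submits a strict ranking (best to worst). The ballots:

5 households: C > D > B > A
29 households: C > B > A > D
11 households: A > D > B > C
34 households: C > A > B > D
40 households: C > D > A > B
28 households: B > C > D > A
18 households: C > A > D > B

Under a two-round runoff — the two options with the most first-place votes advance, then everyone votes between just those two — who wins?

C

Round 1 first-place votes: B 28, A 11, D 0, C 126.
C and B advance.
Runoff: C is preferred to B by 126 voters; B by 39.
C wins the runoff.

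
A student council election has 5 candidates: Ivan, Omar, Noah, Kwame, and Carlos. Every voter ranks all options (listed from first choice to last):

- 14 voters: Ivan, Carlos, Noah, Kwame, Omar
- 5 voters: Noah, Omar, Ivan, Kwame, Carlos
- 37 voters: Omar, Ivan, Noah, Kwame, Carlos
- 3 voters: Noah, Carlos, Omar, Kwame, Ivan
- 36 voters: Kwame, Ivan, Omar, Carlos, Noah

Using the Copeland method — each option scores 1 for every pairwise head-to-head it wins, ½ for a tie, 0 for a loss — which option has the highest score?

Ivan: beats Omar, Noah, Kwame, and Carlos → score 4.
Omar: beats Noah and Carlos; loses to Ivan and Kwame → score 2.
Noah: beats Kwame; loses to Ivan, Omar, and Carlos → score 1.
Kwame: beats Omar and Carlos; loses to Ivan and Noah → score 2.
Carlos: beats Noah; loses to Ivan, Omar, and Kwame → score 1.
Ivan has the best pairwise record.

Ivan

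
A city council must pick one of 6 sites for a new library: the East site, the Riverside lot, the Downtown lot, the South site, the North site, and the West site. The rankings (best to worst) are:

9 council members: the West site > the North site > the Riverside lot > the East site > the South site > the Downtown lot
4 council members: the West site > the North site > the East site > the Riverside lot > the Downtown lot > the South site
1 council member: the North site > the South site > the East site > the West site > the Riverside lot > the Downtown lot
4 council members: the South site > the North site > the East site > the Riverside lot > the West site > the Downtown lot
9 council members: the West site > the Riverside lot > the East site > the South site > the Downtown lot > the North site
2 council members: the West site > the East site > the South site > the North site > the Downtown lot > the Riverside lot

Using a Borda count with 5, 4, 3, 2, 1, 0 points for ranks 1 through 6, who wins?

the West site

the East site: 9·2 + 4·3 + 1·3 + 4·3 + 9·3 + 2·4 = 80
the Riverside lot: 9·3 + 4·2 + 1·1 + 4·2 + 9·4 + 2·0 = 80
the Downtown lot: 9·0 + 4·1 + 1·0 + 4·0 + 9·1 + 2·1 = 15
the South site: 9·1 + 4·0 + 1·4 + 4·5 + 9·2 + 2·3 = 57
the North site: 9·4 + 4·4 + 1·5 + 4·4 + 9·0 + 2·2 = 77
the West site: 9·5 + 4·5 + 1·2 + 4·1 + 9·5 + 2·5 = 126
the West site has the highest Borda score (126).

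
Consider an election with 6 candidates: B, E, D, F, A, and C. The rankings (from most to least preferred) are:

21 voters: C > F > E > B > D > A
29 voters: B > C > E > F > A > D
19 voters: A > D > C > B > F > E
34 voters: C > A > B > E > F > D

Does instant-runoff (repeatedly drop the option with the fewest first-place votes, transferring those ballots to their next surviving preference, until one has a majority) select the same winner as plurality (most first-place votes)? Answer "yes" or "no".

Instant-runoff — R1 B 29, E 0, D 0, F 0, A 19, C 55 (C winner). Winner: C.
Plurality — first-place votes: B 29, E 0, D 0, F 0, A 19, C 55. Winner: C.
The two methods agree.

yes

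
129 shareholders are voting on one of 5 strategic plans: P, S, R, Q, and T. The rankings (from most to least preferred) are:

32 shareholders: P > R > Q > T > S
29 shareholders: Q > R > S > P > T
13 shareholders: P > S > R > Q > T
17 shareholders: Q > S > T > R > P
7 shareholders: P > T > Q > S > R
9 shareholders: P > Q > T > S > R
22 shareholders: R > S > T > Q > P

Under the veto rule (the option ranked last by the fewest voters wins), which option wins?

Last-place votes: P 39, S 32, R 16, Q 0, T 42.
Q is ranked last by the fewest voters, so Q wins.

Q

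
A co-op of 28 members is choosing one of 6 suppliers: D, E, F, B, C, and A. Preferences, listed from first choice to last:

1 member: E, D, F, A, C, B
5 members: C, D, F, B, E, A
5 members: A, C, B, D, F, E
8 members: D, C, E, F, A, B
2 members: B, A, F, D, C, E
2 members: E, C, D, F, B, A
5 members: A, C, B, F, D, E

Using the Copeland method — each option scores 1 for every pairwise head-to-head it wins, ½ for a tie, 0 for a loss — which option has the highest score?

D: beats E, F, B, and A; loses to C → score 4.
E: beats A; loses to D, F, B, and C → score 1.
F: beats E, B, and A; loses to D and C → score 3.
B: beats E; loses to D, F, C, and A → score 1.
C: beats D, E, F, B, and A → score 5.
A: beats B; loses to D, E, F, and C → score 1.
C has the best pairwise record.

C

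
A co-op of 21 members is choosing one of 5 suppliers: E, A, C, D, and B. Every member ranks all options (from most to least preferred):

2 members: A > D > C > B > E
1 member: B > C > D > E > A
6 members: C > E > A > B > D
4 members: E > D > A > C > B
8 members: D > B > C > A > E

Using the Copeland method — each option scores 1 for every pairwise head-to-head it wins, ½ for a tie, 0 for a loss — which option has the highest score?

D

E: beats A; loses to C, D, and B → score 1.
A: beats B; loses to E, C, and D → score 1.
C: beats E, A, and B; loses to D → score 3.
D: beats E, A, C, and B → score 4.
B: beats E; loses to A, C, and D → score 1.
D has the best pairwise record.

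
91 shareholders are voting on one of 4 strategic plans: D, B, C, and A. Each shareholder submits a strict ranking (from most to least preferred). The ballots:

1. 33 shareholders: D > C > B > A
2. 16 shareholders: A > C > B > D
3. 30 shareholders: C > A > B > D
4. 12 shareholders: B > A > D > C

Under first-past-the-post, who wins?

D

First-place votes: D 33, B 12, C 30, A 16.
D has the most first-place votes.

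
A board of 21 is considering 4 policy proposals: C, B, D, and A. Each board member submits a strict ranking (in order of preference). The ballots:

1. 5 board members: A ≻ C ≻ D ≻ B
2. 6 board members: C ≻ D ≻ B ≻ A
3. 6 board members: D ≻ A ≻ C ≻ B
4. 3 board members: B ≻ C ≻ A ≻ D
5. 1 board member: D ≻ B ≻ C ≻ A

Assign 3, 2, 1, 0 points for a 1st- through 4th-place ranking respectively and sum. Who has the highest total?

C: 5·2 + 6·3 + 6·1 + 3·2 + 1·1 = 41
B: 5·0 + 6·1 + 6·0 + 3·3 + 1·2 = 17
D: 5·1 + 6·2 + 6·3 + 3·0 + 1·3 = 38
A: 5·3 + 6·0 + 6·2 + 3·1 + 1·0 = 30
C has the highest Borda score (41).

C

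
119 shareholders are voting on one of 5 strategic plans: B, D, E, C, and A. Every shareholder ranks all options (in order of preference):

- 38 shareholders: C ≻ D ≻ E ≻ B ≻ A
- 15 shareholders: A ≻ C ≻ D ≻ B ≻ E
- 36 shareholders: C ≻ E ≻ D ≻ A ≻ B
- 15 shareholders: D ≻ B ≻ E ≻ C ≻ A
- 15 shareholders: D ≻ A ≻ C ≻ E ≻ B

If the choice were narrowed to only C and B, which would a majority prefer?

C

Voters preferring C to B: 104; preferring B to C: 15.
C wins the head-to-head.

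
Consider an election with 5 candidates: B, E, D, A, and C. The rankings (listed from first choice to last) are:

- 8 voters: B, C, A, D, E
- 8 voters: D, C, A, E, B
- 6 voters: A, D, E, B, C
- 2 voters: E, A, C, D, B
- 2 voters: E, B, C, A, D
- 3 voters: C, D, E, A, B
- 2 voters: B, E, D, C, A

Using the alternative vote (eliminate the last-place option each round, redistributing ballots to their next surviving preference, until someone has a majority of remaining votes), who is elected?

Round 1: B 10, E 4, D 8, A 6, C 3. Eliminate C.
Round 2: B 10, E 4, D 11, A 6. Eliminate E.
Round 3: B 12, D 11, A 8. Eliminate A.
Round 4: B 12, D 19. D has a majority.

D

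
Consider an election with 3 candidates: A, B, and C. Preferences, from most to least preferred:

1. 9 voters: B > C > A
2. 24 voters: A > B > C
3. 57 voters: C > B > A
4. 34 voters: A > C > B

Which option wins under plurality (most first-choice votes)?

A

First-place votes: A 58, B 9, C 57.
A has the most first-place votes.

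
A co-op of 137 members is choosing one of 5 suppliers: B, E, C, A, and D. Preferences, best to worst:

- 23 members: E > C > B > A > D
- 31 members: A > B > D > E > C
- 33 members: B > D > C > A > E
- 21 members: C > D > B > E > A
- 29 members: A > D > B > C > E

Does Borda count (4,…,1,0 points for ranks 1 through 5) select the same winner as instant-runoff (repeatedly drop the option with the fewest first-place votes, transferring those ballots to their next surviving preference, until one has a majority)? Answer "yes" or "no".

Borda — scores: B 371, E 144, C 248, A 296, D 311. Winner: B.
Instant-runoff — R1 B 33, E 23, C 21, A 60, D 0 (D out); R2 B 33, E 23, C 21, A 60 (C out); R3 B 54, E 23, A 60 (E out); R4 B 77, A 60 (B winner). Winner: B.
The two methods agree.

yes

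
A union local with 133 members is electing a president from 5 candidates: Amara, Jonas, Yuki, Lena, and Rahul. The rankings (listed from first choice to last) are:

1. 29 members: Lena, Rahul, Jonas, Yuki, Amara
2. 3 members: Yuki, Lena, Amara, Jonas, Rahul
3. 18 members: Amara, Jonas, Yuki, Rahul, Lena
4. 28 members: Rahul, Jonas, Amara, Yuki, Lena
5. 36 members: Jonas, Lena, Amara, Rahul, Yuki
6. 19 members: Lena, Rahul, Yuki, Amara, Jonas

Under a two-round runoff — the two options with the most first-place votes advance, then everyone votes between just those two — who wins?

Jonas

Round 1 first-place votes: Amara 18, Jonas 36, Yuki 3, Lena 48, Rahul 28.
Lena and Jonas advance.
Runoff: Lena is preferred to Jonas by 51 voters; Jonas by 82.
Jonas wins the runoff.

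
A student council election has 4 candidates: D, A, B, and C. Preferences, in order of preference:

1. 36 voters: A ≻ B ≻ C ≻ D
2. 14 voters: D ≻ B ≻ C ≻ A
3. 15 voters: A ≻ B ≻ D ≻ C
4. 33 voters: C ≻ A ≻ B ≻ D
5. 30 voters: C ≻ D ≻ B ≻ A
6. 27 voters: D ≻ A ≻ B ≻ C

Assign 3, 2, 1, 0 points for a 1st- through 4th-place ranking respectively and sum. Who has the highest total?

D: 36·0 + 14·3 + 15·1 + 33·0 + 30·2 + 27·3 = 198
A: 36·3 + 14·0 + 15·3 + 33·2 + 30·0 + 27·2 = 273
B: 36·2 + 14·2 + 15·2 + 33·1 + 30·1 + 27·1 = 220
C: 36·1 + 14·1 + 15·0 + 33·3 + 30·3 + 27·0 = 239
A has the highest Borda score (273).

A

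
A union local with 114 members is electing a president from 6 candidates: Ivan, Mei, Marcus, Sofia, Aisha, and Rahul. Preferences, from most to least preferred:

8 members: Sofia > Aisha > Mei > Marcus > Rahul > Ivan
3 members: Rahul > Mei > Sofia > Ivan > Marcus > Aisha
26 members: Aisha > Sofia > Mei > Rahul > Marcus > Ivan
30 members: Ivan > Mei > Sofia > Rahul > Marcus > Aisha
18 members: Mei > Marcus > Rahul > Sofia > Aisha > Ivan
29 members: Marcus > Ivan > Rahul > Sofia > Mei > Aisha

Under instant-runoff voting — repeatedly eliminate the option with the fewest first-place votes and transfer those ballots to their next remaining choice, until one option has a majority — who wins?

Round 1: Ivan 30, Mei 18, Marcus 29, Sofia 8, Aisha 26, Rahul 3. Eliminate Rahul.
Round 2: Ivan 30, Mei 21, Marcus 29, Sofia 8, Aisha 26. Eliminate Sofia.
Round 3: Ivan 30, Mei 21, Marcus 29, Aisha 34. Eliminate Mei.
Round 4: Ivan 33, Marcus 47, Aisha 34. Eliminate Ivan.
Round 5: Marcus 80, Aisha 34. Marcus has a majority.

Marcus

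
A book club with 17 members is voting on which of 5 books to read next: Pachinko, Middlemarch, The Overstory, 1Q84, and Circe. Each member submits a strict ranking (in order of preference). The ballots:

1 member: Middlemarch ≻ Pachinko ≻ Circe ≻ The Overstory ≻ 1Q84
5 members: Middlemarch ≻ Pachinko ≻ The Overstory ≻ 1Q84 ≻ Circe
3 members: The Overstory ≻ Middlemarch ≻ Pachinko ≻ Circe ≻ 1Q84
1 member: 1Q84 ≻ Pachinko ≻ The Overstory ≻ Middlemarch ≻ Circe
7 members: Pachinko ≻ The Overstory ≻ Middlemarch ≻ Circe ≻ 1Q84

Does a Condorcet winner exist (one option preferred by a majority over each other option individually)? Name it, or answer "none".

Checking pairwise contests:
Middlemarch beats Pachinko 9–8.
The Overstory beats Middlemarch 11–6.
Pachinko beats The Overstory 14–3.
Pachinko beats 1Q84 16–1.
Pachinko beats Circe 17–0.
Every option loses at least one head-to-head, so there is no Condorcet winner.

none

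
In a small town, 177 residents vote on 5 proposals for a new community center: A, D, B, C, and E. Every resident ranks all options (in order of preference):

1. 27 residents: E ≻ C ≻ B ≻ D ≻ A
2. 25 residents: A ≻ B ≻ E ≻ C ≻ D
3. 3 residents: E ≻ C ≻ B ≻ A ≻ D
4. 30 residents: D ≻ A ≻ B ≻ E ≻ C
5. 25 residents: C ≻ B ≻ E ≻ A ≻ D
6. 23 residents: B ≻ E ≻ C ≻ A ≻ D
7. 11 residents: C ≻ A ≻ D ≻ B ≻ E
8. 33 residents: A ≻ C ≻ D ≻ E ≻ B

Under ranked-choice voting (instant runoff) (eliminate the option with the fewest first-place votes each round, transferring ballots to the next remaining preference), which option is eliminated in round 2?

D

Round 1: A 58, D 30, B 23, C 36, E 30. Eliminate B.
Round 2: A 58, D 30, C 36, E 53. Eliminate D.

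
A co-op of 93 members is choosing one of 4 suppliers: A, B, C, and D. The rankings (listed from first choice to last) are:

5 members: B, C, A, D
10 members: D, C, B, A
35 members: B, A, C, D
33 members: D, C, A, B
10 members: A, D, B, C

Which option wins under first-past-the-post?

D

First-place votes: A 10, B 40, C 0, D 43.
D has the most first-place votes.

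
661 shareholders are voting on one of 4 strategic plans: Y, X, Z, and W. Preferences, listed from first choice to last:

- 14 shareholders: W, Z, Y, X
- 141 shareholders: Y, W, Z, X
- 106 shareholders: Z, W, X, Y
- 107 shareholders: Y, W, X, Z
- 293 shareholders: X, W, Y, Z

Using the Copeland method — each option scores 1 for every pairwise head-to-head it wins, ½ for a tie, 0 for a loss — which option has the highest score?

Y: beats Z; loses to X and W → score 1.
X: beats Y and Z; loses to W → score 2.
Z: loses to Y, X, and W → score 0.
W: beats Y, X, and Z → score 3.
W has the best pairwise record.

W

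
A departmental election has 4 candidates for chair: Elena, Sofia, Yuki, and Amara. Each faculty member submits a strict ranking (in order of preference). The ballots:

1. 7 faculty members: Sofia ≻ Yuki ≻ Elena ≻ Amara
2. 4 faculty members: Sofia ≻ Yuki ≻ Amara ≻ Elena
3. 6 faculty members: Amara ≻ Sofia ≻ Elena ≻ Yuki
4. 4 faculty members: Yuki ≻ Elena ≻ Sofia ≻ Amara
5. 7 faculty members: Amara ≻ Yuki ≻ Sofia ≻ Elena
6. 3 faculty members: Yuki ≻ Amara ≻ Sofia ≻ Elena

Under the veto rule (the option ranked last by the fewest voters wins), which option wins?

Last-place votes: Elena 14, Sofia 0, Yuki 6, Amara 11.
Sofia is ranked last by the fewest voters, so Sofia wins.

Sofia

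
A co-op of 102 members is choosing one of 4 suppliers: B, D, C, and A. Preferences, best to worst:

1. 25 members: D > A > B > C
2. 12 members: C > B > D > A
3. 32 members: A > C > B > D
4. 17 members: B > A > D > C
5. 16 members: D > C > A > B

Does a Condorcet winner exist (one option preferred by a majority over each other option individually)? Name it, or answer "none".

none

Checking pairwise contests:
C beats B 60–42.
B beats D 61–41.
D beats C 58–44.
D beats A 53–49.
Every option loses at least one head-to-head, so there is no Condorcet winner.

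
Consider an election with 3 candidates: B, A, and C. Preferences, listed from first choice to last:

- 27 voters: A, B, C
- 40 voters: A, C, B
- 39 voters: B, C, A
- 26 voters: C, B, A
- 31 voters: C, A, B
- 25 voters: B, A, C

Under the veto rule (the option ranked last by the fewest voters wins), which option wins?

Last-place votes: B 71, A 65, C 52.
C is ranked last by the fewest voters, so C wins.

C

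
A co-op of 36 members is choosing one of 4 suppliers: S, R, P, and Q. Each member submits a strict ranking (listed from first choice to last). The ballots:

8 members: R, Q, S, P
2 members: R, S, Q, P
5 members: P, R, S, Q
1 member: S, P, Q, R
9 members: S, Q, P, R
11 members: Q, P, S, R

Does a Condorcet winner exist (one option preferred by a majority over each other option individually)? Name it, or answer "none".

Q

Q vs S: 19–17 for Q.
Q vs R: 21–15 for Q.
Q vs P: 30–6 for Q.
Q beats every other option head-to-head.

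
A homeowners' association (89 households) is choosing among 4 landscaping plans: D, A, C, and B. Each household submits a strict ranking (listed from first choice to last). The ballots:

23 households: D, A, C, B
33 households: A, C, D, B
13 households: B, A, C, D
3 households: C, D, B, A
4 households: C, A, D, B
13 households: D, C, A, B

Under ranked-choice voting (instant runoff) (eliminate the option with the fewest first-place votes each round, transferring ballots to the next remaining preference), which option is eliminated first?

C

Round 1: D 36, A 33, C 7, B 13. Eliminate C.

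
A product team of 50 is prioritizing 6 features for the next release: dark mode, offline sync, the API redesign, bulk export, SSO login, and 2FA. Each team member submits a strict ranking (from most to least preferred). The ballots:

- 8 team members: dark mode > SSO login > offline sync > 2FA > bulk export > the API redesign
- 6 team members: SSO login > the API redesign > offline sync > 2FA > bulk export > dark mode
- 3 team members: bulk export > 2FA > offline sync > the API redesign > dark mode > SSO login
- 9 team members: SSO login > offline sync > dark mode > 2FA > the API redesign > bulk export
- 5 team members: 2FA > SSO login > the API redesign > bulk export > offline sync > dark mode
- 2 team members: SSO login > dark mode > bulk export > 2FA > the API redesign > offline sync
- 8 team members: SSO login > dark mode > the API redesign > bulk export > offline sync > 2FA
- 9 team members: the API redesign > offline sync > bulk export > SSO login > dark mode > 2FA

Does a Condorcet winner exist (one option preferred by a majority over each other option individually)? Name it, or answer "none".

SSO login

SSO login vs dark mode: 39–11 for SSO login.
SSO login vs offline sync: 38–12 for SSO login.
SSO login vs the API redesign: 38–12 for SSO login.
SSO login vs bulk export: 38–12 for SSO login.
SSO login vs 2FA: 42–8 for SSO login.
SSO login beats every other option head-to-head.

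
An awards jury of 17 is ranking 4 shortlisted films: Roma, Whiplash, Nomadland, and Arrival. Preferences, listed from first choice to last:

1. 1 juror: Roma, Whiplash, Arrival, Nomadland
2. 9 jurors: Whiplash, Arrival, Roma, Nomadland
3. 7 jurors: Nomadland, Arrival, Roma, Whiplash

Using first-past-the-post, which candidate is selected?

Whiplash

First-place votes: Roma 1, Whiplash 9, Nomadland 7, Arrival 0.
Whiplash has the most first-place votes.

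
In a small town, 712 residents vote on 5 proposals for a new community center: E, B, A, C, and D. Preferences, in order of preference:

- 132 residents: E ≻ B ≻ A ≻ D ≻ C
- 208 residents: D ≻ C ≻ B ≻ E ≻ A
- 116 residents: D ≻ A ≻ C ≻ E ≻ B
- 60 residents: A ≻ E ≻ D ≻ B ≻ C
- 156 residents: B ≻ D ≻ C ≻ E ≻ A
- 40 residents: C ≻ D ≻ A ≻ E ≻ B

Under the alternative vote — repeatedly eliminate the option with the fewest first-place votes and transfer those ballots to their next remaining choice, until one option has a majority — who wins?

D

Round 1: E 132, B 156, A 60, C 40, D 324. Eliminate C.
Round 2: E 132, B 156, A 60, D 364. D has a majority.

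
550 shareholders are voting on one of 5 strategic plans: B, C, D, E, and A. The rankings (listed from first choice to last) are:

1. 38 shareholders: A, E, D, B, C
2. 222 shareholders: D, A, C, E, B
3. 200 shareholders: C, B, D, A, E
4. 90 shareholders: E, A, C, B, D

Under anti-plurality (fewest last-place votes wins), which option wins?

Last-place votes: B 222, C 38, D 90, E 200, A 0.
A is ranked last by the fewest voters, so A wins.

A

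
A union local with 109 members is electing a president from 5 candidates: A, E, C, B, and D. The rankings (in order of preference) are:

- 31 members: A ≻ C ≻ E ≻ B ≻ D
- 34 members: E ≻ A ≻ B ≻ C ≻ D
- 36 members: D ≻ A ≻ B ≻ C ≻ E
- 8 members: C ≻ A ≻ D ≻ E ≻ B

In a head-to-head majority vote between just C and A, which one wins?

A

Voters preferring C to A: 8; preferring A to C: 101.
A wins the head-to-head.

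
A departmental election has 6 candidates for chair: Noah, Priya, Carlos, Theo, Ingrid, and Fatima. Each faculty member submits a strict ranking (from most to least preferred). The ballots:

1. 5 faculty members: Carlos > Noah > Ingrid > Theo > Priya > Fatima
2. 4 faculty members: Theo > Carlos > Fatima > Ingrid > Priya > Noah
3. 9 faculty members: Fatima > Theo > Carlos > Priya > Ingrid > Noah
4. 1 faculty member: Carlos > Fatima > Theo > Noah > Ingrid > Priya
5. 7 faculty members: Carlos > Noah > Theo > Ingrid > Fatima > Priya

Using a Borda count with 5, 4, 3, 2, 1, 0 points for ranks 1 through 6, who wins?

Noah: 5·4 + 4·0 + 9·0 + 1·2 + 7·4 = 50
Priya: 5·1 + 4·1 + 9·2 + 1·0 + 7·0 = 27
Carlos: 5·5 + 4·4 + 9·3 + 1·5 + 7·5 = 108
Theo: 5·2 + 4·5 + 9·4 + 1·3 + 7·3 = 90
Ingrid: 5·3 + 4·2 + 9·1 + 1·1 + 7·2 = 47
Fatima: 5·0 + 4·3 + 9·5 + 1·4 + 7·1 = 68
Carlos has the highest Borda score (108).

Carlos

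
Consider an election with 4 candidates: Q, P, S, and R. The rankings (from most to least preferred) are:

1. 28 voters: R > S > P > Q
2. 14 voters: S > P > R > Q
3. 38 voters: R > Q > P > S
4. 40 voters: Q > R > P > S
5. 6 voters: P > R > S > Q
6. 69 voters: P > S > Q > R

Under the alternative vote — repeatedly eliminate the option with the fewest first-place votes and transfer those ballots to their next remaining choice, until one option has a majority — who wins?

Round 1: Q 40, P 75, S 14, R 66. Eliminate S.
Round 2: Q 40, P 89, R 66. Eliminate Q.
Round 3: P 89, R 106. R has a majority.

R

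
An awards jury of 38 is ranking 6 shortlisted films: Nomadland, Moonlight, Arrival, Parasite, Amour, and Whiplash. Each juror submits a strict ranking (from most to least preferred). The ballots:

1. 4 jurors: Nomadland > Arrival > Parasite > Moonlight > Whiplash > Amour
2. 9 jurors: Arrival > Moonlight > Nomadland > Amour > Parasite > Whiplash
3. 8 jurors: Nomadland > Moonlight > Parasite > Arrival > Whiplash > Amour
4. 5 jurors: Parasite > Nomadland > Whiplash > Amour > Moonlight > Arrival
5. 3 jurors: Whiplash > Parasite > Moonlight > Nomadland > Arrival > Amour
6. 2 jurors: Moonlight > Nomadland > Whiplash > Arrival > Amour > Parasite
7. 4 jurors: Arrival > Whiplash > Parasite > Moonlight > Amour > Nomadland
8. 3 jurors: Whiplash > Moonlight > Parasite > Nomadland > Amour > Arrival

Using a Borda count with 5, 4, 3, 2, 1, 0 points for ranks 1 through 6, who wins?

Nomadland: 4·5 + 9·3 + 8·5 + 5·4 + 3·2 + 2·4 + 4·0 + 3·2 = 127
Moonlight: 4·2 + 9·4 + 8·4 + 5·1 + 3·3 + 2·5 + 4·2 + 3·4 = 120
Arrival: 4·4 + 9·5 + 8·2 + 5·0 + 3·1 + 2·2 + 4·5 + 3·0 = 104
Parasite: 4·3 + 9·1 + 8·3 + 5·5 + 3·4 + 2·0 + 4·3 + 3·3 = 103
Amour: 4·0 + 9·2 + 8·0 + 5·2 + 3·0 + 2·1 + 4·1 + 3·1 = 37
Whiplash: 4·1 + 9·0 + 8·1 + 5·3 + 3·5 + 2·3 + 4·4 + 3·5 = 79
Nomadland has the highest Borda score (127).

Nomadland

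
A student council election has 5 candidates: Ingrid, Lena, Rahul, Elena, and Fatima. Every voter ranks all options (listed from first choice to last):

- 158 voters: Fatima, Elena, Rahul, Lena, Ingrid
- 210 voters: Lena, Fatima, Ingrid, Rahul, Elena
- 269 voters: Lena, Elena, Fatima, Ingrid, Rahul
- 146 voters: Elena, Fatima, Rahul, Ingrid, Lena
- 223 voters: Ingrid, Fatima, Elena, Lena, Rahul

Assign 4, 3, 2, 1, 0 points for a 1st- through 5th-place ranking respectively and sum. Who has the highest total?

Fatima

Ingrid: 158·0 + 210·2 + 269·1 + 146·1 + 223·4 = 1727
Lena: 158·1 + 210·4 + 269·4 + 146·0 + 223·1 = 2297
Rahul: 158·2 + 210·1 + 269·0 + 146·2 + 223·0 = 818
Elena: 158·3 + 210·0 + 269·3 + 146·4 + 223·2 = 2311
Fatima: 158·4 + 210·3 + 269·2 + 146·3 + 223·3 = 2907
Fatima has the highest Borda score (2907).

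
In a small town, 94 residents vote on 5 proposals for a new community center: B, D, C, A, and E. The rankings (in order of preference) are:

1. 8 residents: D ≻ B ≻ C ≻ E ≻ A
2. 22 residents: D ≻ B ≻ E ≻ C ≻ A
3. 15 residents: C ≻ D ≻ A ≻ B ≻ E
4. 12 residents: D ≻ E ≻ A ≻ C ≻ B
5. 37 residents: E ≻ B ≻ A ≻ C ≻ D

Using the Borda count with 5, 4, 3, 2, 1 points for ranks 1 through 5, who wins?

B: 8·4 + 22·4 + 15·2 + 12·1 + 37·4 = 310
D: 8·5 + 22·5 + 15·4 + 12·5 + 37·1 = 307
C: 8·3 + 22·2 + 15·5 + 12·2 + 37·2 = 241
A: 8·1 + 22·1 + 15·3 + 12·3 + 37·3 = 222
E: 8·2 + 22·3 + 15·1 + 12·4 + 37·5 = 330
E has the highest Borda score (330).

E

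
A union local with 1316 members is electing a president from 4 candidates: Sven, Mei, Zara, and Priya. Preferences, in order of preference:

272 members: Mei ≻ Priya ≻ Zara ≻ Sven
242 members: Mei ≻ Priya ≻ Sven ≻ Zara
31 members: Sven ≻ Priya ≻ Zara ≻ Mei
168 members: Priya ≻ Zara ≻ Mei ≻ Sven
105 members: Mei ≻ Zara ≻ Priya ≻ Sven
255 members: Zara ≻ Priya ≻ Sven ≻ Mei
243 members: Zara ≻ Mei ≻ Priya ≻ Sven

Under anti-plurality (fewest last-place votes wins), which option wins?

Priya

Last-place votes: Sven 788, Mei 286, Zara 242, Priya 0.
Priya is ranked last by the fewest voters, so Priya wins.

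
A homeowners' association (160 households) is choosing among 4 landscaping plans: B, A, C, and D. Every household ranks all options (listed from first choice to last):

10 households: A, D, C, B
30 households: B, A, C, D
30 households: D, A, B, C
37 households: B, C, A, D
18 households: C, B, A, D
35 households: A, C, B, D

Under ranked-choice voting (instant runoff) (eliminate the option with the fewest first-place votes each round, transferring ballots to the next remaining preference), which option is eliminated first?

Round 1: B 67, A 45, C 18, D 30. Eliminate C.

C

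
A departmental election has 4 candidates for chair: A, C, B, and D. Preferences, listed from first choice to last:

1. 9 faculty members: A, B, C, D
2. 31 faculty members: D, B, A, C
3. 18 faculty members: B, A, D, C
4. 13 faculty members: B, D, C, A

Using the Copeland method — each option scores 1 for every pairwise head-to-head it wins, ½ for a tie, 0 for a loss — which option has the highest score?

B

A: beats C; loses to B and D → score 1.
C: loses to A, B, and D → score 0.
B: beats A, C, and D → score 3.
D: beats A and C; loses to B → score 2.
B has the best pairwise record.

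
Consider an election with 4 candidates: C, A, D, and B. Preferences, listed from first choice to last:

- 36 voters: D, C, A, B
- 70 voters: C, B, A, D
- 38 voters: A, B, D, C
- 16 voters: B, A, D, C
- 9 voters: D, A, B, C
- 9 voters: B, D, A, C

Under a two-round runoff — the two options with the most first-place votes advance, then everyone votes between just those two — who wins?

Round 1 first-place votes: C 70, A 38, D 45, B 25.
C and D advance.
Runoff: C is preferred to D by 70 voters; D by 108.
D wins the runoff.

D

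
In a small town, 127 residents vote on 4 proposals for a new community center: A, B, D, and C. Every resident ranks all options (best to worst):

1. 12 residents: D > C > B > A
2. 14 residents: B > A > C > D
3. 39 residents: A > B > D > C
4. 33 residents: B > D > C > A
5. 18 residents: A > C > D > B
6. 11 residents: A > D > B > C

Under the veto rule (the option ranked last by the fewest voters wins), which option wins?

D

Last-place votes: A 45, B 18, D 14, C 50.
D is ranked last by the fewest voters, so D wins.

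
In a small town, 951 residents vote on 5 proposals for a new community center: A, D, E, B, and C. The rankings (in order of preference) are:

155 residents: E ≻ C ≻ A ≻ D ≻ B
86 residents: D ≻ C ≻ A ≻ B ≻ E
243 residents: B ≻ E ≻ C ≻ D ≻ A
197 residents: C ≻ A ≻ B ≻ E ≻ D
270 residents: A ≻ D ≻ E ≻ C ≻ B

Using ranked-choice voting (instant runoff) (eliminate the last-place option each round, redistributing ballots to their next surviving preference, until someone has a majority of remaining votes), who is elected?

Round 1: A 270, D 86, E 155, B 243, C 197. Eliminate D.
Round 2: A 270, E 155, B 243, C 283. Eliminate E.
Round 3: A 270, B 243, C 438. Eliminate B.
Round 4: A 270, C 681. C has a majority.

C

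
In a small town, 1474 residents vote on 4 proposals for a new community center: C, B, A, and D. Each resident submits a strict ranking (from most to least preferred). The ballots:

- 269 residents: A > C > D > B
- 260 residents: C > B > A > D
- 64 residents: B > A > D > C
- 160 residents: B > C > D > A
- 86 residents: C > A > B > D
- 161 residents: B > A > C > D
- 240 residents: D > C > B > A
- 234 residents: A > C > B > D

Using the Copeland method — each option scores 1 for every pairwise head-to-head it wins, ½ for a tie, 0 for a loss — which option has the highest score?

C

C: beats B, A, and D → score 3.
B: beats A and D; loses to C → score 2.
A: beats D; loses to C and B → score 1.
D: loses to C, B, and A → score 0.
C has the best pairwise record.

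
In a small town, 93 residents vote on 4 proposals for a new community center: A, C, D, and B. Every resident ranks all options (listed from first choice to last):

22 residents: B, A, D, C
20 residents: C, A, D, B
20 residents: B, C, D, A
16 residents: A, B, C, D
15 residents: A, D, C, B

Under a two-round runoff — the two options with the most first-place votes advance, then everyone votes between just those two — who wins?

Round 1 first-place votes: A 31, C 20, D 0, B 42.
B and A advance.
Runoff: B is preferred to A by 42 voters; A by 51.
A wins the runoff.

A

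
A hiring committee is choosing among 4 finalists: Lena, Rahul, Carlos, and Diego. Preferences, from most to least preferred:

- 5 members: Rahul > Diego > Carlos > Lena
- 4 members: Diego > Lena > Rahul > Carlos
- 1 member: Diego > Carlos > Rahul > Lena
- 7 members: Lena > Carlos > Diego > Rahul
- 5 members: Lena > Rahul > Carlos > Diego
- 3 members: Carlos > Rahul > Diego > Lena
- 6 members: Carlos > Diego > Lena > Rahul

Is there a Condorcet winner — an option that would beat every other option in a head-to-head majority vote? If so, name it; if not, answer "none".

Checking pairwise contests:
Diego beats Lena 19–12.
Lena beats Rahul 22–9.
Lena beats Carlos 16–15.
Carlos beats Diego 21–10.
Every option loses at least one head-to-head, so there is no Condorcet winner.

none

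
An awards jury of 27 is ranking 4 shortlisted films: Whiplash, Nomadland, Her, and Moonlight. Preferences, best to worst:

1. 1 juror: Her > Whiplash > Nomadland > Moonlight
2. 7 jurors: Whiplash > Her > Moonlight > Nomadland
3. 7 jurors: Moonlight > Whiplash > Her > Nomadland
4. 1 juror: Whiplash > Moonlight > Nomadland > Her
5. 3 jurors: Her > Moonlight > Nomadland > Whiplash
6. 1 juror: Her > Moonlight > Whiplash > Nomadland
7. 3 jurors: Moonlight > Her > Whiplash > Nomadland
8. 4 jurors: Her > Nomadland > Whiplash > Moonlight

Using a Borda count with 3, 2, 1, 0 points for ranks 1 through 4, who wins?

Whiplash: 1·2 + 7·3 + 7·2 + 1·3 + 3·0 + 1·1 + 3·1 + 4·1 = 48
Nomadland: 1·1 + 7·0 + 7·0 + 1·1 + 3·1 + 1·0 + 3·0 + 4·2 = 13
Her: 1·3 + 7·2 + 7·1 + 1·0 + 3·3 + 1·3 + 3·2 + 4·3 = 54
Moonlight: 1·0 + 7·1 + 7·3 + 1·2 + 3·2 + 1·2 + 3·3 + 4·0 = 47
Her has the highest Borda score (54).

Her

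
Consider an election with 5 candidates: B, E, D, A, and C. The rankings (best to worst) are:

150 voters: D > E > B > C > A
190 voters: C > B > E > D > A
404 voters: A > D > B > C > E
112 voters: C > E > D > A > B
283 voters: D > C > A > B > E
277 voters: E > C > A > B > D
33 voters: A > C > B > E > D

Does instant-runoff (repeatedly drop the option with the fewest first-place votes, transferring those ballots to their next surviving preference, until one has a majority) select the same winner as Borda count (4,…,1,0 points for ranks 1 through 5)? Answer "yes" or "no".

Instant-runoff — R1 B 0, E 277, D 433, A 437, C 302 (B out); R2 E 277, D 433, A 437, C 302 (E out); R3 D 433, A 437, C 579 (D out); R4 A 437, C 1012 (C winner). Winner: C.
Borda — scores: B 2304, E 2307, D 3358, A 2980, C 3541. Winner: C.
The two methods agree.

yes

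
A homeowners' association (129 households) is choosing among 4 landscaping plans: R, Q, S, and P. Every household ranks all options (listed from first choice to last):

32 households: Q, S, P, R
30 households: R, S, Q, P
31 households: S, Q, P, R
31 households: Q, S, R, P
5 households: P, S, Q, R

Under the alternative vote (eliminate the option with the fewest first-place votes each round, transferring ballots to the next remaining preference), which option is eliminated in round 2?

Round 1: R 30, Q 63, S 31, P 5. Eliminate P.
Round 2: R 30, Q 63, S 36. Eliminate R.

R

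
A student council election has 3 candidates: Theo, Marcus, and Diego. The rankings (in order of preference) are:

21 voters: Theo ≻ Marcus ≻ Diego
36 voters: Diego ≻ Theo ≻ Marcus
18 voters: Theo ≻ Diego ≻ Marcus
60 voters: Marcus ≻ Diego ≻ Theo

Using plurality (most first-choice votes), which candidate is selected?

Marcus

First-place votes: Theo 39, Marcus 60, Diego 36.
Marcus has the most first-place votes.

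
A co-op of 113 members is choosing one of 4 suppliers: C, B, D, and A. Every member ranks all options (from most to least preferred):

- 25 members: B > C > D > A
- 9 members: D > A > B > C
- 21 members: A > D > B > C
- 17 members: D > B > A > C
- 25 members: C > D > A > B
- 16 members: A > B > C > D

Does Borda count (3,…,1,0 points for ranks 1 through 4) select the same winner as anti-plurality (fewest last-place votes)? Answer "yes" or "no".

Borda — scores: C 141, B 171, D 195, A 171. Winner: D.
Anti-plurality — last-place votes: C 47, B 25, D 16, A 25. Winner: D.
The two methods agree.

yes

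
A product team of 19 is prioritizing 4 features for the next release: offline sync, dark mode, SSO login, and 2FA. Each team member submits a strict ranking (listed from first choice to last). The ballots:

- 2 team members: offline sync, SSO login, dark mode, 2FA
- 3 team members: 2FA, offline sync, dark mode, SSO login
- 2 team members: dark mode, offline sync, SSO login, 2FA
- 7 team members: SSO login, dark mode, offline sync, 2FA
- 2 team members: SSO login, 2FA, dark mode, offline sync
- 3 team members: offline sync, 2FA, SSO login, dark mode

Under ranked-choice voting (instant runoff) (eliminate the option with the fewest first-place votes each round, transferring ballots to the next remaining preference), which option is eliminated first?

dark mode

Round 1: offline sync 5, dark mode 2, SSO login 9, 2FA 3. Eliminate dark mode.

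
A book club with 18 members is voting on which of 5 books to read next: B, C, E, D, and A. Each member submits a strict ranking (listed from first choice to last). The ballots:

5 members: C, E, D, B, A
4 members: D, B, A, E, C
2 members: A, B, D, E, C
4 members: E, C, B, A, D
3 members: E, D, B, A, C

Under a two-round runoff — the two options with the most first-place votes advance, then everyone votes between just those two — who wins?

Round 1 first-place votes: B 0, C 5, E 7, D 4, A 2.
E and C advance.
Runoff: E is preferred to C by 13 voters; C by 5.
E wins the runoff.

E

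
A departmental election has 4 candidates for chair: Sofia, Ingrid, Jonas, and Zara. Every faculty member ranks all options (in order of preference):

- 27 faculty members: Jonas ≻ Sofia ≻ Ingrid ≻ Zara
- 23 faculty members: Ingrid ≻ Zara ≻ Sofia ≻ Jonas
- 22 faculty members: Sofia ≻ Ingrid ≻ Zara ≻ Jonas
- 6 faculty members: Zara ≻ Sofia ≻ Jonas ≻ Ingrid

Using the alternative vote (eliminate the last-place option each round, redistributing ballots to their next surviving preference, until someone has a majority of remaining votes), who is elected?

Sofia

Round 1: Sofia 22, Ingrid 23, Jonas 27, Zara 6. Eliminate Zara.
Round 2: Sofia 28, Ingrid 23, Jonas 27. Eliminate Ingrid.
Round 3: Sofia 51, Jonas 27. Sofia has a majority.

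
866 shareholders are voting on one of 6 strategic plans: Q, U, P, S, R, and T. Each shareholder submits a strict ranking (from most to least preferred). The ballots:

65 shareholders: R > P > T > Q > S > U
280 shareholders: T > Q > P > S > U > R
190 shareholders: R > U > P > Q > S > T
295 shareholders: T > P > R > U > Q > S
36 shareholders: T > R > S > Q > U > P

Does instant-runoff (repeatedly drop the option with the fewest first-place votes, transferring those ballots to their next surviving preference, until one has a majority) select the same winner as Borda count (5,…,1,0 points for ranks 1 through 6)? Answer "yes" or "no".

Instant-runoff — R1 Q 0, U 0, P 0, S 0, R 255, T 611 (T winner). Winner: T.
Borda — scores: Q 1997, U 1666, P 2850, S 923, R 2304, T 3250. Winner: T.
The two methods agree.

yes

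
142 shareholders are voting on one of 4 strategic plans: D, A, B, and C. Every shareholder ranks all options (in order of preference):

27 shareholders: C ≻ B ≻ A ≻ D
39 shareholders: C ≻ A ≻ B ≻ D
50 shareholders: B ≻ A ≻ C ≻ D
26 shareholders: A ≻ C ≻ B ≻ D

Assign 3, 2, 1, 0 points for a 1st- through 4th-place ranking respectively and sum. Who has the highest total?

D: 27·0 + 39·0 + 50·0 + 26·0 = 0
A: 27·1 + 39·2 + 50·2 + 26·3 = 283
B: 27·2 + 39·1 + 50·3 + 26·1 = 269
C: 27·3 + 39·3 + 50·1 + 26·2 = 300
C has the highest Borda score (300).

C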